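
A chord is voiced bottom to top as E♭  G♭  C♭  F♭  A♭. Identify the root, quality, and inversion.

The pitch classes Eb, Gb, Cb, Fb, Ab arrange in thirds as Fb–Ab–Cb–Eb–Gb: an Fb major ninth chord.
With the seventh (Eb) in the bass, the chord is in third inversion.

Fb major ninth, third inversion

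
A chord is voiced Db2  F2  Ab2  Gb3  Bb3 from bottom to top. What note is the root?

Gb

The distinct letter names are Db, F, Ab, Gb, Bb. Arranged as a stack of thirds they read Gb–Bb–Db–F–Ab, so Gb is the root (a Gb major ninth chord).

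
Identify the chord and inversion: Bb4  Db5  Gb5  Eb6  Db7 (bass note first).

The distinct note names are Bb, Db, Gb, Eb. Stacked in thirds they read Eb–Gb–Bb–Db, which is a minor seventh chord on Eb.
With the fifth (Bb) in the bass, the chord is in second inversion (figured bass 4/3).

Eb minor seventh, second inversion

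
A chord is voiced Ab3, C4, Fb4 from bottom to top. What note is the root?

Ab, C, Fb are the tones of an Fb augmented triad (Fb–Ab–C), making Fb the root.

Fb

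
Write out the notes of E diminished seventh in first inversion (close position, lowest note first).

G, Bb, Db, E

Spelling E diminished seventh: E–G–Bb–Db. In first inversion the third is bass, giving G, Bb, Db, E from the bottom.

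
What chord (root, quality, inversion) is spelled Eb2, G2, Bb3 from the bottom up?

Eb major, root position

The pitch classes Eb, G, Bb arrange in thirds as Eb–G–Bb: an Eb major triad.
Eb is the root of Eb major; root in the bass means root position (figured bass 5/3).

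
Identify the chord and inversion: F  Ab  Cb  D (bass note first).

D diminished seventh, first inversion

The pitch classes F, Ab, Cb, D arrange in thirds as D–F–Ab–Cb: a D diminished seventh chord.
With the third (F) in the bass, the chord is in first inversion (figured bass 6/5).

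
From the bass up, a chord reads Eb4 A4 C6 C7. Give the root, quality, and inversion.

The distinct note names are Eb, A, C. Stacked in thirds they read A–C–Eb, which is a diminished triad on A.
With the fifth (Eb) in the bass, the chord is in second inversion (figured bass 6/4).

A diminished, second inversion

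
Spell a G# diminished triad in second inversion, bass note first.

Spelling G# diminished: G#–B–D. In second inversion the fifth is bass, giving D, G#, B from the bottom.

D, G#, B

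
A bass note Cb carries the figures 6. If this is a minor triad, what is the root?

Ab

The figures 6 mean the third of the chord is in the bass. If Cb is the third of a minor triad, the root is Ab (chord tones Ab–Cb–Eb).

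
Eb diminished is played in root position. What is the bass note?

Eb

The root of Eb diminished (Eb–Gb–Bbb) is Eb; that is the bass in root position.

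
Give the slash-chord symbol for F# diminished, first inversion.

F#dim/A

First inversion of F# diminished has the third (A) in the bass. As a slash chord: F#dim/A.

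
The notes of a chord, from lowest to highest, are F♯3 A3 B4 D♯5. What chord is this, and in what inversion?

The distinct note names are F#, A, B, D#. Stacked in thirds they read B–D#–F#–A, which is a dominant seventh chord on B.
With the fifth (F#) in the bass, the chord is in second inversion (figured bass 4/3).

B dominant seventh, second inversion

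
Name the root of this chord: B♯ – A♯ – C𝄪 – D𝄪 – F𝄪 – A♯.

B#

The distinct letter names are B#, A#, C##, D##, F##. Arranged as a stack of thirds they read B#–D##–F##–A#–C##, so B# is the root (a B# dominant ninth chord).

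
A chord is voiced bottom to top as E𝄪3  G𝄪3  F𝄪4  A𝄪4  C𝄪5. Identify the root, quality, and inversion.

The distinct note names are E##, G##, F##, A##, C##. Stacked in thirds they read F##–A##–C##–E##–G##, which is a major ninth chord on F##.
The lowest note is E##, the seventh of the chord, so this is third inversion.

F## major ninth, third inversion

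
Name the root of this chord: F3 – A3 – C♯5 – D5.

D

The distinct letter names are F, A, C#, D. Arranged as a stack of thirds they read D–F–A–C#, so D is the root (a D minor-major seventh chord).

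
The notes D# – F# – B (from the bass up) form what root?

D#, F#, B are the tones of a B major triad (B–D#–F#), making B the root.

B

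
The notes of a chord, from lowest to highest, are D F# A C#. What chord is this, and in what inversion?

D major seventh, root position

The pitch classes D, F#, A, C# arrange in thirds as D–F#–A–C#: a D major seventh chord.
D is the root of D major seventh; root in the bass means root position (figured bass 7).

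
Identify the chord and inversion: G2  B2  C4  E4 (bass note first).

The distinct note names are G, B, C, E. Stacked in thirds they read C–E–G–B, which is a major seventh chord on C.
The lowest note is G, the fifth of the chord, so this is second inversion (figured bass 4/3).

C major seventh, second inversion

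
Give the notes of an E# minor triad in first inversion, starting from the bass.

G#, B#, E#

Spelling E# minor: E#–G#–B#. In first inversion the third is bass, giving G#, B#, E# from the bottom.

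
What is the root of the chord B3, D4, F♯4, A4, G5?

G

B, D, F#, A, G are the tones of a G major ninth chord (G–B–D–F#–A), making G the root.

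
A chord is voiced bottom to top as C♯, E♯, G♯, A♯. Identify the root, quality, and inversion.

A# minor seventh, first inversion

Reducing to letter names: C#, E#, G#, A#. These stack in thirds as A#–C#–E#–G# — an A# minor seventh chord.
C# is the third of A# minor seventh; third in the bass means first inversion (figured bass 6/5).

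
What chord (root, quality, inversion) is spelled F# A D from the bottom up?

D major, first inversion

Reducing to letter names: F#, A, D. These stack in thirds as D–F#–A — a D major triad.
The lowest note is F#, the third of the chord, so this is first inversion (figured bass 6).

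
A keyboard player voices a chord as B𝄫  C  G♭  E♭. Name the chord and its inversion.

The distinct note names are Bbb, C, Gb, Eb. Stacked in thirds they read C–Eb–Gb–Bbb, which is a diminished seventh chord on C.
Bbb is the seventh of C diminished seventh; seventh in the bass means third inversion (figured bass 4/2).

C diminished seventh, third inversion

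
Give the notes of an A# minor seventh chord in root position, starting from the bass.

Spelling A# minor seventh: A#–C#–E#–G#. In root position the root is bass, giving A#, C#, E#, G# from the bottom.

A#, C#, E#, G#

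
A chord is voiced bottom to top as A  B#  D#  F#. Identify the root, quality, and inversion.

B# diminished seventh, third inversion

The distinct note names are A, B#, D#, F#. Stacked in thirds they read B#–D#–F#–A, which is a diminished seventh chord on B#.
The lowest note is A, the seventh of the chord, so this is third inversion (figured bass 4/2).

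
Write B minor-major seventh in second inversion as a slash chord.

Bm(maj7)/F#

Second inversion of B minor-major seventh has the fifth (F#) in the bass. As a slash chord: Bm(maj7)/F#.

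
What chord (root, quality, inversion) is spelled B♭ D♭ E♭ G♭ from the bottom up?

The pitch classes Bb, Db, Eb, Gb arrange in thirds as Eb–Gb–Bb–Db: an Eb minor seventh chord.
Bb is the fifth of Eb minor seventh; fifth in the bass means second inversion (figured bass 4/3).

Eb minor seventh, second inversion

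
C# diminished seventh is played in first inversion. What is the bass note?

E

In first inversion the third is lowest. For C# diminished seventh (C#–E–G–Bb) that is E.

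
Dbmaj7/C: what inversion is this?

third inversion

Dbmaj7/C means Db major seventh with C in the bass. C is the seventh of Db major seventh (Db–F–Ab–C), so this is third inversion.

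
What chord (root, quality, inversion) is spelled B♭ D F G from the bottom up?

The pitch classes Bb, D, F, G arrange in thirds as G–Bb–D–F: a G minor seventh chord.
Bb is the third of G minor seventh; third in the bass means first inversion (figured bass 6/5).

G minor seventh, first inversion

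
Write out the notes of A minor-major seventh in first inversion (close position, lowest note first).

A minor-major seventh is A–C–E–G#. First inversion puts the third (C) in the bass, with the remaining tones above: C, E, G#, A.

C, E, G#, A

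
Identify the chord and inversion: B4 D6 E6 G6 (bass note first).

Reducing to letter names: B, D, E, G. These stack in thirds as E–G–B–D — an E minor seventh chord.
The lowest note is B, the fifth of the chord, so this is second inversion (figured bass 4/3).

E minor seventh, second inversion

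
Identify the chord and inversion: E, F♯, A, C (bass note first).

F# half-diminished seventh, third inversion

Reducing to letter names: E, F#, A, C. These stack in thirds as F#–A–C–E — an F# half-diminished seventh chord.
E is the seventh of F# half-diminished seventh; seventh in the bass means third inversion (figured bass 4/2).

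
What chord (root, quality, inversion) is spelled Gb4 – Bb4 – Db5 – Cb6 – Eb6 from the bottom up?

Reducing to letter names: Gb, Bb, Db, Cb, Eb. These stack in thirds as Cb–Eb–Gb–Bb–Db — a Cb major ninth chord.
With the fifth (Gb) in the bass, the chord is in second inversion.

Cb major ninth, second inversion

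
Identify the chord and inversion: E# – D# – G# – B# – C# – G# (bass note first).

C# major ninth, first inversion

The pitch classes E#, D#, G#, B#, C# arrange in thirds as C#–E#–G#–B#–D#: a C# major ninth chord.
With the third (E#) in the bass, the chord is in first inversion.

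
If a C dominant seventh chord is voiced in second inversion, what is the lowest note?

C dominant seventh is C–E–G–Bb. Second inversion places the fifth in the bass: G.

G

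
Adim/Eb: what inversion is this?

Adim/Eb means A diminished with Eb in the bass. Eb is the fifth of A diminished (A–C–Eb), so this is second inversion.

second inversion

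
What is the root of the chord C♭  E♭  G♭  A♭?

Ab

The distinct letter names are Cb, Eb, Gb, Ab. Arranged as a stack of thirds they read Ab–Cb–Eb–Gb, so Ab is the root (an Ab minor seventh chord).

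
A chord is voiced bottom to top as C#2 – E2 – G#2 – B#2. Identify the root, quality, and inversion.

C# minor-major seventh, root position

The distinct note names are C#, E, G#, B#. Stacked in thirds they read C#–E–G#–B#, which is a minor-major seventh chord on C#.
The lowest note is C#, the root of the chord, so this is root position (figured bass 7).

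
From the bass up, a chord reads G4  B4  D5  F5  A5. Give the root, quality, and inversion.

G dominant ninth, root position

The pitch classes G, B, D, F, A arrange in thirds as G–B–D–F–A: a G dominant ninth chord.
G is the root of G dominant ninth; root in the bass means root position.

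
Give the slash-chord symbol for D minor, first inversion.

Dm/F

First inversion of D minor has the third (F) in the bass. As a slash chord: Dm/F.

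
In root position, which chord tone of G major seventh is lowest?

G major seventh is G–B–D–F#. Root position places the root in the bass: G.

G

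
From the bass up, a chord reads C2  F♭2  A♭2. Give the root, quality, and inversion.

Fb augmented, second inversion

The pitch classes C, Fb, Ab arrange in thirds as Fb–Ab–C: an Fb augmented triad.
With the fifth (C) in the bass, the chord is in second inversion (figured bass 6/4).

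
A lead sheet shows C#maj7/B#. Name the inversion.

third inversion

C#maj7/B# means C# major seventh with B# in the bass. B# is the seventh of C# major seventh (C#–E#–G#–B#), so this is third inversion.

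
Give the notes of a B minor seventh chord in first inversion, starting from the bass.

B minor seventh is B–D–F#–A. First inversion puts the third (D) in the bass, with the remaining tones above: D, F#, A, B.

D, F#, A, B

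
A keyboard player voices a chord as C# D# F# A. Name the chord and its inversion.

The distinct note names are C#, D#, F#, A. Stacked in thirds they read D#–F#–A–C#, which is a half-diminished seventh chord on D#.
With the seventh (C#) in the bass, the chord is in third inversion (figured bass 4/2).

D# half-diminished seventh, third inversion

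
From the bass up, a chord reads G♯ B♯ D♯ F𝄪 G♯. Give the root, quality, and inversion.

Reducing to letter names: G#, B#, D#, F##. These stack in thirds as G#–B#–D#–F## — a G# major seventh chord.
G# is the root of G# major seventh; root in the bass means root position (figured bass 7).

G# major seventh, root position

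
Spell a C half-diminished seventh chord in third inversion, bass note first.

C half-diminished seventh is C–Eb–Gb–Bb. Third inversion puts the seventh (Bb) in the bass, with the remaining tones above: Bb, C, Eb, Gb.

Bb, C, Eb, Gb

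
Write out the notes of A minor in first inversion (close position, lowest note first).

C, E, A

Spelling A minor: A–C–E. In first inversion the third is bass, giving C, E, A from the bottom.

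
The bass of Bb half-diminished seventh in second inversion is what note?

The fifth of Bb half-diminished seventh (Bb–Db–Fb–Ab) is Fb; that is the bass in second inversion.

Fb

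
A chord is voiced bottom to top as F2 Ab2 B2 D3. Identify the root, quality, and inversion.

B diminished seventh, second inversion

The pitch classes F, Ab, B, D arrange in thirds as B–D–F–Ab: a B diminished seventh chord.
The lowest note is F, the fifth of the chord, so this is second inversion (figured bass 4/3).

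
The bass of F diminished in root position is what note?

The root of F diminished (F–Ab–Cb) is F; that is the bass in root position.

F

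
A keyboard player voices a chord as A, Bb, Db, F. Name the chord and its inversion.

Bb minor-major seventh, third inversion

Reducing to letter names: A, Bb, Db, F. These stack in thirds as Bb–Db–F–A — a Bb minor-major seventh chord.
With the seventh (A) in the bass, the chord is in third inversion (figured bass 4/2).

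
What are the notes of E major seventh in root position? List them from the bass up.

E, G#, B, D#

The chord tones are E–G#–B–D#. With the root (E) lowest for root position: E, G#, B, D#.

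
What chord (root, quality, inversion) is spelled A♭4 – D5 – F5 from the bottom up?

The pitch classes Ab, D, F arrange in thirds as D–F–Ab: a D diminished triad.
Ab is the fifth of D diminished; fifth in the bass means second inversion (figured bass 6/4).

D diminished, second inversion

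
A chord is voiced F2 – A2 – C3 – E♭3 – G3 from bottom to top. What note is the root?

F

The distinct letter names are F, A, C, Eb, G. Arranged as a stack of thirds they read F–A–C–Eb–G, so F is the root (an F dominant ninth chord).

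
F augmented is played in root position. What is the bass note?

In root position the root is lowest. For F augmented (F–A–C#) that is F.

F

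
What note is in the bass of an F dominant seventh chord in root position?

F dominant seventh is F–A–C–Eb. Root position places the root in the bass: F.

F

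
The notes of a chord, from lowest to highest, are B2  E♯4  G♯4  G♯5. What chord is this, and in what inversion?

E# diminished, second inversion

The distinct note names are B, E#, G#. Stacked in thirds they read E#–G#–B, which is a diminished triad on E#.
B is the fifth of E# diminished; fifth in the bass means second inversion (figured bass 6/4).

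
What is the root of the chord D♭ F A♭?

Reordering Db, F, Ab into stacked thirds gives Db–F–Ab; the bottom of that stack, Db, is the root.

Db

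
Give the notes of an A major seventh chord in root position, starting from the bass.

A, C#, E, G#

Spelling A major seventh: A–C#–E–G#. In root position the root is bass, giving A, C#, E, G# from the bottom.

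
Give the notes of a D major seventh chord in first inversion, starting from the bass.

F#, A, C#, D

The chord tones are D–F#–A–C#. With the third (F#) lowest for first inversion: F#, A, C#, D.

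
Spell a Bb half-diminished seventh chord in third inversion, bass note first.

Bb half-diminished seventh is Bb–Db–Fb–Ab. Third inversion puts the seventh (Ab) in the bass, with the remaining tones above: Ab, Bb, Db, Fb.

Ab, Bb, Db, Fb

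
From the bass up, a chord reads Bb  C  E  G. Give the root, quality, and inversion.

The pitch classes Bb, C, E, G arrange in thirds as C–E–G–Bb: a C dominant seventh chord.
The lowest note is Bb, the seventh of the chord, so this is third inversion (figured bass 4/2).

C dominant seventh, third inversion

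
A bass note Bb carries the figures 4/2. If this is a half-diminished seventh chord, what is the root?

The figures 4/2 mean the seventh of the chord is in the bass. If Bb is the seventh of a half-diminished seventh chord, the root is C (chord tones C–Eb–Gb–Bb).

C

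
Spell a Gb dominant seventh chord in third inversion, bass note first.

Spelling Gb dominant seventh: Gb–Bb–Db–Fb. In third inversion the seventh is bass, giving Fb, Gb, Bb, Db from the bottom.

Fb, Gb, Bb, Db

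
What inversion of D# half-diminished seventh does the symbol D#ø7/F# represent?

first inversion

D#ø7/F# means D# half-diminished seventh with F# in the bass. F# is the third of D# half-diminished seventh (D#–F#–A–C#), so this is first inversion.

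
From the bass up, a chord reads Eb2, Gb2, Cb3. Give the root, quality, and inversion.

Reducing to letter names: Eb, Gb, Cb. These stack in thirds as Cb–Eb–Gb — a Cb major triad.
With the third (Eb) in the bass, the chord is in first inversion (figured bass 6).

Cb major, first inversion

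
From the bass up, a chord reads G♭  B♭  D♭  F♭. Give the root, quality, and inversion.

The distinct note names are Gb, Bb, Db, Fb. Stacked in thirds they read Gb–Bb–Db–Fb, which is a dominant seventh chord on Gb.
Gb is the root of Gb dominant seventh; root in the bass means root position (figured bass 7).

Gb dominant seventh, root position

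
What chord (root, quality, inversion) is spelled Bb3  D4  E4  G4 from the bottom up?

The distinct note names are Bb, D, E, G. Stacked in thirds they read E–G–Bb–D, which is a half-diminished seventh chord on E.
With the fifth (Bb) in the bass, the chord is in second inversion (figured bass 4/3).

E half-diminished seventh, second inversion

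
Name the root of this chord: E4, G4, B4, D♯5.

E, G, B, D# are the tones of an E minor-major seventh chord (E–G–B–D#), making E the root.

E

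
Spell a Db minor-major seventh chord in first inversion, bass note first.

Fb, Ab, C, Db

Db minor-major seventh is Db–Fb–Ab–C. First inversion puts the third (Fb) in the bass, with the remaining tones above: Fb, Ab, C, Db.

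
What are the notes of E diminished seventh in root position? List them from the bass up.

Spelling E diminished seventh: E–G–Bb–Db. In root position the root is bass, giving E, G, Bb, Db from the bottom.

E, G, Bb, Db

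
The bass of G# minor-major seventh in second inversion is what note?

The fifth of G# minor-major seventh (G#–B–D#–F##) is D#; that is the bass in second inversion.

D#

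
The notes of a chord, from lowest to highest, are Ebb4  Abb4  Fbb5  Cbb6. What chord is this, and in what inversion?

The pitch classes Ebb, Abb, Fbb, Cbb arrange in thirds as Fbb–Abb–Cbb–Ebb: an Fbb major seventh chord.
Ebb is the seventh of Fbb major seventh; seventh in the bass means third inversion (figured bass 4/2).

Fbb major seventh, third inversion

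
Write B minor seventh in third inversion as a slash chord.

Third inversion of B minor seventh has the seventh (A) in the bass. As a slash chord: Bm7/A.

Bm7/A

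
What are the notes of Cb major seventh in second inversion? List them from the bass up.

The chord tones are Cb–Eb–Gb–Bb. With the fifth (Gb) lowest for second inversion: Gb, Bb, Cb, Eb.

Gb, Bb, Cb, Eb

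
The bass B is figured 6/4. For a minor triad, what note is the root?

The figures 6/4 mean the fifth of the chord is in the bass. If B is the fifth of a minor triad, the root is E (chord tones E–G–B).

E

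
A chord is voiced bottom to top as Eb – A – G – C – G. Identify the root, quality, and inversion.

A half-diminished seventh, second inversion

The distinct note names are Eb, A, G, C. Stacked in thirds they read A–C–Eb–G, which is a half-diminished seventh chord on A.
Eb is the fifth of A half-diminished seventh; fifth in the bass means second inversion (figured bass 4/3).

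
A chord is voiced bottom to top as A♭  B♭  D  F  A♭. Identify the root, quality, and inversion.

Bb dominant seventh, third inversion

Reducing to letter names: Ab, Bb, D, F. These stack in thirds as Bb–D–F–Ab — a Bb dominant seventh chord.
The lowest note is Ab, the seventh of the chord, so this is third inversion (figured bass 4/2).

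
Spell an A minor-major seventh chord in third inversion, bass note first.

A minor-major seventh is A–C–E–G#. Third inversion puts the seventh (G#) in the bass, with the remaining tones above: G#, A, C, E.

G#, A, C, E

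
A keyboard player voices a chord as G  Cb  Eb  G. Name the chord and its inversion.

Cb augmented, second inversion

The pitch classes G, Cb, Eb arrange in thirds as Cb–Eb–G: a Cb augmented triad.
With the fifth (G) in the bass, the chord is in second inversion (figured bass 6/4).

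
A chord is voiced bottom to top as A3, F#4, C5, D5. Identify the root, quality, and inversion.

D dominant seventh, second inversion

The distinct note names are A, F#, C, D. Stacked in thirds they read D–F#–A–C, which is a dominant seventh chord on D.
The lowest note is A, the fifth of the chord, so this is second inversion (figured bass 4/3).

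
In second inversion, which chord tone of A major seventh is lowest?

E

A major seventh is A–C#–E–G#. Second inversion places the fifth in the bass: E.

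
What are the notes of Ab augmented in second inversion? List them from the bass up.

E, Ab, C

Ab augmented is Ab–C–E. Second inversion puts the fifth (E) in the bass, with the remaining tones above: E, Ab, C.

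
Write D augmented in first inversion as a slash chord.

First inversion of D augmented has the third (F#) in the bass. As a slash chord: Daug/F#.

Daug/F#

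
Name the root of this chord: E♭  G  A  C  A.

The distinct letter names are Eb, G, A, C. Arranged as a stack of thirds they read A–C–Eb–G, so A is the root (an A half-diminished seventh chord).

A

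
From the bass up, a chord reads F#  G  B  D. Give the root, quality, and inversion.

Reducing to letter names: F#, G, B, D. These stack in thirds as G–B–D–F# — a G major seventh chord.
F# is the seventh of G major seventh; seventh in the bass means third inversion (figured bass 4/2).

G major seventh, third inversion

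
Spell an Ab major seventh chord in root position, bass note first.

Ab, C, Eb, G

Spelling Ab major seventh: Ab–C–Eb–G. In root position the root is bass, giving Ab, C, Eb, G from the bottom.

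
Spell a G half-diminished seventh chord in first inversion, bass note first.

G half-diminished seventh is G–Bb–Db–F. First inversion puts the third (Bb) in the bass, with the remaining tones above: Bb, Db, F, G.

Bb, Db, F, G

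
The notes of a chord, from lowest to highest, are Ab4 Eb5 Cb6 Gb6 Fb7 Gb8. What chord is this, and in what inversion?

Fb major ninth, first inversion

Reducing to letter names: Ab, Eb, Cb, Gb, Fb. These stack in thirds as Fb–Ab–Cb–Eb–Gb — an Fb major ninth chord.
With the third (Ab) in the bass, the chord is in first inversion.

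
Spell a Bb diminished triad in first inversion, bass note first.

Spelling Bb diminished: Bb–Db–Fb. In first inversion the third is bass, giving Db, Fb, Bb from the bottom.

Db, Fb, Bb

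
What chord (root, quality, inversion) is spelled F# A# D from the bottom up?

D augmented, first inversion

The distinct note names are F#, A#, D. Stacked in thirds they read D–F#–A#, which is an augmented triad on D.
With the third (F#) in the bass, the chord is in first inversion (figured bass 6).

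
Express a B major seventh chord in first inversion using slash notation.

Bmaj7/D#

First inversion of B major seventh has the third (D#) in the bass. As a slash chord: Bmaj7/D#.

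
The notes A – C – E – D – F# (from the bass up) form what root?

D

The distinct letter names are A, C, E, D, F#. Arranged as a stack of thirds they read D–F#–A–C–E, so D is the root (a D dominant ninth chord).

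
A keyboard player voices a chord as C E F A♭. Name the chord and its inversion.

F minor-major seventh, second inversion

The distinct note names are C, E, F, Ab. Stacked in thirds they read F–Ab–C–E, which is a minor-major seventh chord on F.
The lowest note is C, the fifth of the chord, so this is second inversion (figured bass 4/3).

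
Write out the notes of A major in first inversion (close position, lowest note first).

A major is A–C#–E. First inversion puts the third (C#) in the bass, with the remaining tones above: C#, E, A.

C#, E, A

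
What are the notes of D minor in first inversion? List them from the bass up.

F, A, D

Spelling D minor: D–F–A. In first inversion the third is bass, giving F, A, D from the bottom.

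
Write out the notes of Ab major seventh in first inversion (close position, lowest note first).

Spelling Ab major seventh: Ab–C–Eb–G. In first inversion the third is bass, giving C, Eb, G, Ab from the bottom.

C, Eb, G, Ab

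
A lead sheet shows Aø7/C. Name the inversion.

Aø7/C means A half-diminished seventh with C in the bass. C is the third of A half-diminished seventh (A–C–Eb–G), so this is first inversion.

first inversion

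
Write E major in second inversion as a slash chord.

Emaj/B

Second inversion of E major has the fifth (B) in the bass. As a slash chord: Emaj/B.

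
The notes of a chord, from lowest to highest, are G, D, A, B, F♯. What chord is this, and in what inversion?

G major ninth, root position

Reducing to letter names: G, D, A, B, F#. These stack in thirds as G–B–D–F#–A — a G major ninth chord.
With the root (G) in the bass, the chord is in root position.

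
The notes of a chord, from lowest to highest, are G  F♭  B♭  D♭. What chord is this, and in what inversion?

The distinct note names are G, Fb, Bb, Db. Stacked in thirds they read G–Bb–Db–Fb, which is a diminished seventh chord on G.
G is the root of G diminished seventh; root in the bass means root position (figured bass 7).

G diminished seventh, root position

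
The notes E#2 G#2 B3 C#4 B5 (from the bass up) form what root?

C#

The distinct letter names are E#, G#, B, C#. Arranged as a stack of thirds they read C#–E#–G#–B, so C# is the root (a C# dominant seventh chord).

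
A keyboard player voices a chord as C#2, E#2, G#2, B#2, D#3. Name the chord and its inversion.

Reducing to letter names: C#, E#, G#, B#, D#. These stack in thirds as C#–E#–G#–B#–D# — a C# major ninth chord.
With the root (C#) in the bass, the chord is in root position.

C# major ninth, root position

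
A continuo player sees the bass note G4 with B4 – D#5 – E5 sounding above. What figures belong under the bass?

6/5

The notes G, B, D#, E stack in thirds as E–G–B–D# — an E minor-major seventh chord. The bass G is the third, so this is first inversion: figured 6/5.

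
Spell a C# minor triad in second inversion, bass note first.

Spelling C# minor: C#–E–G#. In second inversion the fifth is bass, giving G#, C#, E from the bottom.

G#, C#, E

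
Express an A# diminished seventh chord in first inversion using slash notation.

A#dim7/C#

First inversion of A# diminished seventh has the third (C#) in the bass. As a slash chord: A#dim7/C#.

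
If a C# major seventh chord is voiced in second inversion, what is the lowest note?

G#

In second inversion the fifth is lowest. For C# major seventh (C#–E#–G#–B#) that is G#.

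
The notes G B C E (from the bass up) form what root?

Reordering G, B, C, E into stacked thirds gives C–E–G–B; the bottom of that stack, C, is the root.

C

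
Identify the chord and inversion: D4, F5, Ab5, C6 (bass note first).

D half-diminished seventh, root position

The distinct note names are D, F, Ab, C. Stacked in thirds they read D–F–Ab–C, which is a half-diminished seventh chord on D.
With the root (D) in the bass, the chord is in root position (figured bass 7).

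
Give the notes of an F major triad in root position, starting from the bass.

F, A, C

The chord tones are F–A–C. With the root (F) lowest for root position: F, A, C.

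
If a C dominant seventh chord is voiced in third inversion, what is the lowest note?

Bb

In third inversion the seventh is lowest. For C dominant seventh (C–E–G–Bb) that is Bb.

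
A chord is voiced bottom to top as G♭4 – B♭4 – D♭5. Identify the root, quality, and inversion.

Gb major, root position

Reducing to letter names: Gb, Bb, Db. These stack in thirds as Gb–Bb–Db — a Gb major triad.
Gb is the root of Gb major; root in the bass means root position (figured bass 5/3).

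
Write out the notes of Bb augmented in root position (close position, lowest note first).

Spelling Bb augmented: Bb–D–F#. In root position the root is bass, giving Bb, D, F# from the bottom.

Bb, D, F#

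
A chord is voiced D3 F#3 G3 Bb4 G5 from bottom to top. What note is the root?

G

Reordering D, F#, G, Bb into stacked thirds gives G–Bb–D–F#; the bottom of that stack, G, is the root.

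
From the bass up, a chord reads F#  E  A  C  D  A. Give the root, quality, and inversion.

D dominant ninth, first inversion

The pitch classes F#, E, A, C, D arrange in thirds as D–F#–A–C–E: a D dominant ninth chord.
F# is the third of D dominant ninth; third in the bass means first inversion.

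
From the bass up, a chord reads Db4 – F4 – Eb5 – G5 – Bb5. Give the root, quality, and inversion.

Eb dominant ninth, third inversion

The distinct note names are Db, F, Eb, G, Bb. Stacked in thirds they read Eb–G–Bb–Db–F, which is a dominant ninth chord on Eb.
With the seventh (Db) in the bass, the chord is in third inversion.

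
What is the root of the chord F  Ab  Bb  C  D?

Bb

Reordering F, Ab, Bb, C, D into stacked thirds gives Bb–D–F–Ab–C; the bottom of that stack, Bb, is the root.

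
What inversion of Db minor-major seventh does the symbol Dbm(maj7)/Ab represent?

Dbm(maj7)/Ab means Db minor-major seventh with Ab in the bass. Ab is the fifth of Db minor-major seventh (Db–Fb–Ab–C), so this is second inversion.

second inversion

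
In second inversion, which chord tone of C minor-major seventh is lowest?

G

C minor-major seventh is C–Eb–G–B. Second inversion places the fifth in the bass: G.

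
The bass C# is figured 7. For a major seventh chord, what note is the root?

The figures 7 mean the root of the chord is in the bass. If C# is the root of a major seventh chord, the root is C# (chord tones C#–E#–G#–B#).

C#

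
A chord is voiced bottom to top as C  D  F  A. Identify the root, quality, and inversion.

D minor seventh, third inversion

The pitch classes C, D, F, A arrange in thirds as D–F–A–C: a D minor seventh chord.
The lowest note is C, the seventh of the chord, so this is third inversion (figured bass 4/2).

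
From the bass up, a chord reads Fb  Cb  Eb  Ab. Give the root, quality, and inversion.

Fb major seventh, root position

The pitch classes Fb, Cb, Eb, Ab arrange in thirds as Fb–Ab–Cb–Eb: an Fb major seventh chord.
The lowest note is Fb, the root of the chord, so this is root position (figured bass 7).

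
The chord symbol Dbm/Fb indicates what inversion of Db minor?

first inversion

Dbm/Fb means Db minor with Fb in the bass. Fb is the third of Db minor (Db–Fb–Ab), so this is first inversion.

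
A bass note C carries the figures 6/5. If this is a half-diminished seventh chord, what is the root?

A

The figures 6/5 mean the third of the chord is in the bass. If C is the third of a half-diminished seventh chord, the root is A (chord tones A–C–Eb–G).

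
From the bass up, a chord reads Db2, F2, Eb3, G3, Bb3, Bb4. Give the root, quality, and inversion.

Reducing to letter names: Db, F, Eb, G, Bb. These stack in thirds as Eb–G–Bb–Db–F — an Eb dominant ninth chord.
The lowest note is Db, the seventh of the chord, so this is third inversion.

Eb dominant ninth, third inversion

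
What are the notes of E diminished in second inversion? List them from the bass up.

The chord tones are E–G–Bb. With the fifth (Bb) lowest for second inversion: Bb, E, G.

Bb, E, G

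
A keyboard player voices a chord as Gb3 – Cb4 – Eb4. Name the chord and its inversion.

The distinct note names are Gb, Cb, Eb. Stacked in thirds they read Cb–Eb–Gb, which is a major triad on Cb.
The lowest note is Gb, the fifth of the chord, so this is second inversion (figured bass 6/4).

Cb major, second inversion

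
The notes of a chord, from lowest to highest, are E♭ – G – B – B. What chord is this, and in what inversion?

The distinct note names are Eb, G, B. Stacked in thirds they read Eb–G–B, which is an augmented triad on Eb.
The lowest note is Eb, the root of the chord, so this is root position (figured bass 5/3).

Eb augmented, root position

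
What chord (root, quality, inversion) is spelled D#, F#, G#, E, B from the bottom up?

The distinct note names are D#, F#, G#, E, B. Stacked in thirds they read E–G#–B–D#–F#, which is a major ninth chord on E.
D# is the seventh of E major ninth; seventh in the bass means third inversion.

E major ninth, third inversion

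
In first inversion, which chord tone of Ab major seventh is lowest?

Ab major seventh is Ab–C–Eb–G. First inversion places the third in the bass: C.

C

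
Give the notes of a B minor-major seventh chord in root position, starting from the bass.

B minor-major seventh is B–D–F#–A#. Root position puts the root (B) in the bass, with the remaining tones above: B, D, F#, A#.

B, D, F#, A#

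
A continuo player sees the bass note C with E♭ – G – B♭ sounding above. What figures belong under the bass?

7

The notes C, Eb, G, Bb stack in thirds as C–Eb–G–Bb — a C minor seventh chord. The bass C is the root, so this is root position: figured 7.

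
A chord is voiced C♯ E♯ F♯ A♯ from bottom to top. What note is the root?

F#

The distinct letter names are C#, E#, F#, A#. Arranged as a stack of thirds they read F#–A#–C#–E#, so F# is the root (an F# major seventh chord).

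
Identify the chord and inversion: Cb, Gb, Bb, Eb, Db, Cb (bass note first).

Reducing to letter names: Cb, Gb, Bb, Eb, Db. These stack in thirds as Cb–Eb–Gb–Bb–Db — a Cb major ninth chord.
Cb is the root of Cb major ninth; root in the bass means root position.

Cb major ninth, root position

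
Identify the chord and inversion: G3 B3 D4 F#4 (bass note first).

The pitch classes G, B, D, F# arrange in thirds as G–B–D–F#: a G major seventh chord.
The lowest note is G, the root of the chord, so this is root position (figured bass 7).

G major seventh, root position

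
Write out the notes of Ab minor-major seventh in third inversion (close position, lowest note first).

G, Ab, Cb, Eb

Ab minor-major seventh is Ab–Cb–Eb–G. Third inversion puts the seventh (G) in the bass, with the remaining tones above: G, Ab, Cb, Eb.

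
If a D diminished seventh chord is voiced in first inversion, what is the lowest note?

F

D diminished seventh is D–F–Ab–Cb. First inversion places the third in the bass: F.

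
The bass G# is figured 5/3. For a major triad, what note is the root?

The figures 5/3 mean the root of the chord is in the bass. If G# is the root of a major triad, the root is G# (chord tones G#–B#–D#).

G#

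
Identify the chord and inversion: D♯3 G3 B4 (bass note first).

The distinct note names are D#, G, B. Stacked in thirds they read G–B–D#, which is an augmented triad on G.
With the fifth (D#) in the bass, the chord is in second inversion (figured bass 6/4).

G augmented, second inversion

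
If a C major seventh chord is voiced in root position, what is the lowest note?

C

In root position the root is lowest. For C major seventh (C–E–G–B) that is C.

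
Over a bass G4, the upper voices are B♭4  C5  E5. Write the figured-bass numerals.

4/3

The notes G, Bb, C, E stack in thirds as C–E–G–Bb — a C dominant seventh chord. The bass G is the fifth, so this is second inversion: figured 4/3.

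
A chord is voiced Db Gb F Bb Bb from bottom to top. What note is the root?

Db, Gb, F, Bb are the tones of a Gb major seventh chord (Gb–Bb–Db–F), making Gb the root.

Gb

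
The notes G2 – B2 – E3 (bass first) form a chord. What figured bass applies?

6

The notes G, B, E stack in thirds as E–G–B — an E minor triad. The bass G is the third, so this is first inversion: figured 6.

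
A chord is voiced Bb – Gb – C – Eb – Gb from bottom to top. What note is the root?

Reordering Bb, Gb, C, Eb into stacked thirds gives C–Eb–Gb–Bb; the bottom of that stack, C, is the root.

C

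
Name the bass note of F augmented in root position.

F augmented is F–A–C#. Root position places the root in the bass: F.

F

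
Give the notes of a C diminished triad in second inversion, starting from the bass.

Gb, C, Eb

The chord tones are C–Eb–Gb. With the fifth (Gb) lowest for second inversion: Gb, C, Eb.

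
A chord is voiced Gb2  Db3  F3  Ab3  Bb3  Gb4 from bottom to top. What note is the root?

Gb

Reordering Gb, Db, F, Ab, Bb into stacked thirds gives Gb–Bb–Db–F–Ab; the bottom of that stack, Gb, is the root.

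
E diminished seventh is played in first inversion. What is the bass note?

The third of E diminished seventh (E–G–Bb–Db) is G; that is the bass in first inversion.

G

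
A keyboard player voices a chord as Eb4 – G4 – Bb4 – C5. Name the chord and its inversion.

C minor seventh, first inversion

Reducing to letter names: Eb, G, Bb, C. These stack in thirds as C–Eb–G–Bb — a C minor seventh chord.
The lowest note is Eb, the third of the chord, so this is first inversion (figured bass 6/5).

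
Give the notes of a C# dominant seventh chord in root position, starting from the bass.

C#, E#, G#, B

The chord tones are C#–E#–G#–B. With the root (C#) lowest for root position: C#, E#, G#, B.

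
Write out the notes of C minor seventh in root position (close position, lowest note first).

C, Eb, G, Bb

Spelling C minor seventh: C–Eb–G–Bb. In root position the root is bass, giving C, Eb, G, Bb from the bottom.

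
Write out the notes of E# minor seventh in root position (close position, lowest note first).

E#, G#, B#, D#

Spelling E# minor seventh: E#–G#–B#–D#. In root position the root is bass, giving E#, G#, B#, D# from the bottom.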